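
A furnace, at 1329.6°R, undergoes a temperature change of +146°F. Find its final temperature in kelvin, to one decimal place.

Initial temperature in Celsius: (1329.6 - 491.67) × 5/9 = 465.5167°C.
The 146°F change is an interval, so only the factor 5/9 applies: +146 × 5/9 = +81.1111°C.
Final Celsius temperature: 465.5167 + 81.1111 = 546.6278°C.
In kelvin: 546.6278 + 273.15 = 819.8 K.

819.8 K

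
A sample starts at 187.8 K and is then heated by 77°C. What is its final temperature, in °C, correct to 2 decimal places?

-8.35°C

Initial temperature in Celsius: 187.8 - 273.15 = -85.3500°C.
Final Celsius temperature: -85.3500 + 77.0000 = -8.3500°C.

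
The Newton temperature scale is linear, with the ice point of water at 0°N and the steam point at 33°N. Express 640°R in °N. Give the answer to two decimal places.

27.19°N

First in Celsius: (640 - 491.67) × 5/9 = 82.4056°C.
Linearly onto the Newton scale: 0 + (82.4056 / 100) × (33 - 0) = 27.19°N.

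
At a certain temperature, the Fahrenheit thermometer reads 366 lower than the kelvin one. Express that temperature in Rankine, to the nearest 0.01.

210.76°R

Let x be the kelvin reading; then the Fahrenheit reading is 1.8·x - 459.67.
(1.8·x - 459.67) - x = -366  ⇒  (0.8)·x = 93.67  ⇒  x = 117.0875 K.
In Celsius: 117.0875 - 273.15 = -156.0625°C.
In Rankine: -156.0625 × 1.8 + 491.67 = 210.76°R.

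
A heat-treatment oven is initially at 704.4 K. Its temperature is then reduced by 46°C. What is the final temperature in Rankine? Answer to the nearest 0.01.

1185.12°R

Initial temperature in Celsius: 704.4 - 273.15 = 431.2500°C.
Final Celsius temperature: 431.2500 - 46.0000 = 385.2500°C.
In Rankine: 385.2500 × 1.8 + 491.67 = 1185.12°R.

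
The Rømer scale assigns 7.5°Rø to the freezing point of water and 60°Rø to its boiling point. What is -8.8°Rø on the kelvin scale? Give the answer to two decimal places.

242.10 K

Linear interpolation between the fixed points: C = (-8.8 - 7.5) × 100 / (60 - 7.5) = -31.0476°C.
Then -31.0476 + 273.15 = 242.10 K.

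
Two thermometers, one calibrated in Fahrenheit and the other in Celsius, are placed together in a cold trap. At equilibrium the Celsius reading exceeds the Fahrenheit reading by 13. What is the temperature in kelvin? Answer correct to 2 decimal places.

Let x be the Fahrenheit reading; then the Celsius reading is 5/9·x - 17.7778.
(5/9·x - 17.7778) - x = 13  ⇒  (-4/9)·x = 30.7778  ⇒  x = -69.2500°F.
In Celsius: (-69.25 - 32) × 5/9 = -56.2500°C.
In kelvin: -56.2500 + 273.15 = 216.90 K.

216.90 K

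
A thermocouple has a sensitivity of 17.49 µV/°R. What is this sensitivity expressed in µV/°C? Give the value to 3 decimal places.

31.482 µV/°C

Since only a temperature interval is involved, the additive offset between the scales drops out.
A change of 1°C is a change of 1.8°R, so per °C the value is 17.49 × 1.8 = 31.482.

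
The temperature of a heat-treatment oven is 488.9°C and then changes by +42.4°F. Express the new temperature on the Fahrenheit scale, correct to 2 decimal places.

The 42.4°F change is an interval, so only the factor 5/9 applies: +42.4 × 5/9 = +23.5556°C.
Final Celsius temperature: 488.9000 + 23.5556 = 512.4556°C.
In Fahrenheit: 512.4556 × 1.8 + 32 = 954.42°F.

954.42°F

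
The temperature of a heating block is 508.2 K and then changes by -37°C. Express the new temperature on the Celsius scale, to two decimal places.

198.05°C

Initial temperature in Celsius: 508.2 - 273.15 = 235.0500°C.
Final Celsius temperature: 235.0500 - 37.0000 = 198.0500°C.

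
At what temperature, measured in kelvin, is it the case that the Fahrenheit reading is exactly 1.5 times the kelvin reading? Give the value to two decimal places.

Let K be the kelvin reading. The Fahrenheit reading is F = 1.8·K - 459.67.
Require F = 1.5·K: 1.8·K - 459.67 = 1.5·K.
(0.3)·K = 459.67  ⇒  K = 1532.23.

1532.23 K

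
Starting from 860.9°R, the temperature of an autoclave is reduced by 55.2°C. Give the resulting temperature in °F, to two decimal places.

Initial temperature in Celsius: (860.9 - 491.67) × 5/9 = 205.1278°C.
Final Celsius temperature: 205.1278 - 55.2000 = 149.9278°C.
In Fahrenheit: 149.9278 × 1.8 + 32 = 301.87°F.

301.87°F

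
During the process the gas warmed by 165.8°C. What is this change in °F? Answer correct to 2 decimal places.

298.44°F

Only the scale ratio 1.8 matters for a change in temperature.
165.8 × 1.8 = 298.44.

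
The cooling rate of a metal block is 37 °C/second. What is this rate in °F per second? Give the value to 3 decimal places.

66.600 °F/second

The quantity depends on a temperature interval, so only the ratio of degree sizes applies; the offset between the scales is irrelevant.
A change of 1°C is a change of 1.8°F, so 37 × 1.8 = 66.600.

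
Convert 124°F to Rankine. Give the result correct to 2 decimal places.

In Celsius: (124 - 32) × 5/9 = 51.1111°C.
In Rankine: 51.1111 × 1.8 + 491.67 = 583.67°R.

583.67°R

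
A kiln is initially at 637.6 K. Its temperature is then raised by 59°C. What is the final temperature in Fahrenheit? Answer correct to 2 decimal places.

794.21°F

Initial temperature in Celsius: 637.6 - 273.15 = 364.4500°C.
Final Celsius temperature: 364.4500 + 59.0000 = 423.4500°C.
In Fahrenheit: 423.4500 × 1.8 + 32 = 794.21°F.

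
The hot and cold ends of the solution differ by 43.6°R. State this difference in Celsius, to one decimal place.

Only the scale ratio 5/9 matters for a change in temperature.
43.6 × 5/9 = 24.2.

24.2°C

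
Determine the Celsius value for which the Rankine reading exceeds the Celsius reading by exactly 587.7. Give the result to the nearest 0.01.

120.04°C

Let C be the Celsius reading. The Rankine reading is R = 1.8·C + 491.67.
Require R - C = 587.7: (0.8)·C + 491.67 = 587.7.
C = (587.7 - 491.67) / (0.8) = 120.04.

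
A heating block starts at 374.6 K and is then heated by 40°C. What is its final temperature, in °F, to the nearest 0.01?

286.61°F

Initial temperature in Celsius: 374.6 - 273.15 = 101.4500°C.
Final Celsius temperature: 101.4500 + 40.0000 = 141.4500°C.
In Fahrenheit: 141.4500 × 1.8 + 32 = 286.61°F.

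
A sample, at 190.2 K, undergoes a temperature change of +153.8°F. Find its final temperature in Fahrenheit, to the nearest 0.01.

36.49°F

Initial temperature in Celsius: 190.2 - 273.15 = -82.9500°C.
The 153.8°F change is an interval, so only the factor 5/9 applies: +153.8 × 5/9 = +85.4444°C.
Final Celsius temperature: -82.9500 + 85.4444 = 2.4944°C.
In Fahrenheit: 2.4944 × 1.8 + 32 = 36.49°F.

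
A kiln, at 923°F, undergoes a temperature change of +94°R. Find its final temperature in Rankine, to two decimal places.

Initial temperature in Celsius: (923 - 32) × 5/9 = 495.0000°C.
The 94°R change is an interval, so only the factor 5/9 applies: +94 × 5/9 = +52.2222°C.
Final Celsius temperature: 495.0000 + 52.2222 = 547.2222°C.
In Rankine: 547.2222 × 1.8 + 491.67 = 1476.67°R.

1476.67°R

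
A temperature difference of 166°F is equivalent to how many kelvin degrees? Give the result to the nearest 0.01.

For a temperature interval the offset drops out; only the factor 5/9 applies.
166 × 5/9 = 92.22.

92.22 K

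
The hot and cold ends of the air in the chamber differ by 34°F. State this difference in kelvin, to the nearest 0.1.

18.9 K

Only the scale ratio 5/9 matters for a change in temperature.
34 × 5/9 = 18.9.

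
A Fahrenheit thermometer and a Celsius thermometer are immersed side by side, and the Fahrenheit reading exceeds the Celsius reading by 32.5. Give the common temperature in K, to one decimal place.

273.8 K

Let x be the Fahrenheit reading; then the Celsius reading is 5/9·x - 17.7778.
(5/9·x - 17.7778) - x = -32.5  ⇒  (-4/9)·x = -14.7222  ⇒  x = 33.1250°F.
In Celsius: (33.125 - 32) × 5/9 = 0.6250°C.
In kelvin: 0.6250 + 273.15 = 273.8 K.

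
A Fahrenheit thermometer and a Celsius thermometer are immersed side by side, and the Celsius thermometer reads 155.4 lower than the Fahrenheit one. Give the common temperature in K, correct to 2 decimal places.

Let x be the Fahrenheit reading; then the Celsius reading is 5/9·x - 17.7778.
(5/9·x - 17.7778) - x = -155.4  ⇒  (-4/9)·x = -137.622  ⇒  x = 309.6500°F.
In Celsius: (309.65 - 32) × 5/9 = 154.2500°C.
In kelvin: 154.2500 + 273.15 = 427.40 K.

427.40 K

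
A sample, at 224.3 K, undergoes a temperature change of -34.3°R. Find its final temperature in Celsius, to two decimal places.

Initial temperature in Celsius: 224.3 - 273.15 = -48.8500°C.
The 34.3°R change is an interval, so only the factor 5/9 applies: -34.3 × 5/9 = -19.0556°C.
Final Celsius temperature: -48.8500 - 19.0556 = -67.9056°C.

-67.91°C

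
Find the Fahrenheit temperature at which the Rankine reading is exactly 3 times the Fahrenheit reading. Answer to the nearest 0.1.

229.8°F

Let F be the Fahrenheit reading. The Rankine reading is R = 1·F + 459.67.
Require R = 3·F: 1·F + 459.67 = 3·F.
(-2)·F = -459.67  ⇒  F = 229.8.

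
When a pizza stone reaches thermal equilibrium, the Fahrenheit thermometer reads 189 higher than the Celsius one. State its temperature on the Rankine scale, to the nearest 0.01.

844.92°R

Let x be the Celsius reading; then the Fahrenheit reading is 1.8·x + 32.
(1.8·x + 32) - x = 189  ⇒  (0.8)·x = 157  ⇒  x = 196.2500°C.
In Rankine: 196.2500 × 1.8 + 491.67 = 844.92°R.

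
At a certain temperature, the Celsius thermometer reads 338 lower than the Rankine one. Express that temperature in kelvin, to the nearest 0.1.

81.1 K

Let x be the Rankine reading; then the Celsius reading is 5/9·x - 273.15.
(5/9·x - 273.15) - x = -338  ⇒  (-4/9)·x = -64.85  ⇒  x = 145.9125°R.
In Celsius: (145.9125 - 491.67) × 5/9 = -192.0875°C.
In kelvin: -192.0875 + 273.15 = 81.1 K.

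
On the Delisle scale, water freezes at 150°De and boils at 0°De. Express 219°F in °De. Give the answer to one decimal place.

First in Celsius: (219 - 32) × 5/9 = 103.8889°C.
Linearly onto the Delisle scale: 150 + (103.8889 / 100) × (0 - 150) = -5.8°De.

-5.8°De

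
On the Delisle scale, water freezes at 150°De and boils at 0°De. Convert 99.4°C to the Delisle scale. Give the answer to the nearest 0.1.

Linearly onto the Delisle scale: 150 + (99.4000 / 100) × (0 - 150) = 0.9°De.

0.9°De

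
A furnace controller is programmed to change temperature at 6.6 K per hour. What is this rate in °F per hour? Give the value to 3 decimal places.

The quantity depends on a temperature interval, so only the ratio of degree sizes applies; the offset between the scales is irrelevant.
A change of 1 K is a change of 1.8°F, so 6.6 × 1.8 = 11.880.

11.880 °F/hour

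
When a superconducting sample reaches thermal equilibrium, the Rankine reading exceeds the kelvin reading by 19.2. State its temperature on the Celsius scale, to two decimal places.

Let x be the kelvin reading; then the Rankine reading is 1.8·x.
(1.8·x) - x = 19.2  ⇒  (0.8)·x = 19.2  ⇒  x = 24.0000 K.
In Celsius: 24 - 273.15 = -249.15°C.

-249.15°C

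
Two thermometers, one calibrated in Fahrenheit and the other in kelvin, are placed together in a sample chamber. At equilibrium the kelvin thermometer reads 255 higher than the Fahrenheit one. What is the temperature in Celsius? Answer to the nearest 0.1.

Let x be the Fahrenheit reading; then the kelvin reading is 5/9·x + 255.372.
(5/9·x + 255.372) - x = 255  ⇒  (-4/9)·x = -0.372222  ⇒  x = 0.8375°F.
In Celsius: (0.8375 - 32) × 5/9 = -17.3°C.

-17.3°C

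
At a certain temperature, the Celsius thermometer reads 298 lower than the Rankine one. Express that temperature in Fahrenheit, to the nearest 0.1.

-403.8°F

Let x be the Rankine reading; then the Celsius reading is 5/9·x - 273.15.
(5/9·x - 273.15) - x = -298  ⇒  (-4/9)·x = -24.85  ⇒  x = 55.9125°R.
In Celsius: (55.9125 - 491.67) × 5/9 = -242.0875°C.
In Fahrenheit: -242.0875 × 1.8 + 32 = -403.8°F.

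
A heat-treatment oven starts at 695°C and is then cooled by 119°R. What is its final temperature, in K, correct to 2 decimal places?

The 119°R change is an interval, so only the factor 5/9 applies: -119 × 5/9 = -66.1111°C.
Final Celsius temperature: 695.0000 - 66.1111 = 628.8889°C.
In kelvin: 628.8889 + 273.15 = 902.04 K.

902.04 K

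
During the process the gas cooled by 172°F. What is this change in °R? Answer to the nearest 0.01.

172.00°R

Fahrenheit and Rankine degrees are the same size, so the interval is unchanged: 172.00.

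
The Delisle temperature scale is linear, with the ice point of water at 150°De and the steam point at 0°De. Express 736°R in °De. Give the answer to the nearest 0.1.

-53.6°De

First in Celsius: (736 - 491.67) × 5/9 = 135.7389°C.
Linearly onto the Delisle scale: 150 + (135.7389 / 100) × (0 - 150) = -53.6°De.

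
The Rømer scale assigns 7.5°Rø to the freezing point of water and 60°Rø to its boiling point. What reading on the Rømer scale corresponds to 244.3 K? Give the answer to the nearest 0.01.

First in Celsius: 244.3 - 273.15 = -28.8500°C.
Linearly onto the Rømer scale: 7.5 + (-28.8500 / 100) × (60 - 7.5) = -7.65°Rø.

-7.65°Rø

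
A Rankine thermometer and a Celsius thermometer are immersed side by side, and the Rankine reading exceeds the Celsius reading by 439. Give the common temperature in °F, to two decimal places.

-86.51°F

Let x be the Rankine reading; then the Celsius reading is 5/9·x - 273.15.
(5/9·x - 273.15) - x = -439  ⇒  (-4/9)·x = -165.85  ⇒  x = 373.1625°R.
In Celsius: (373.1625 - 491.67) × 5/9 = -65.8375°C.
In Fahrenheit: -65.8375 × 1.8 + 32 = -86.51°F.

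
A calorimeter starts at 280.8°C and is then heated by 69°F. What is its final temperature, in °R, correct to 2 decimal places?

1066.11°R

The 69°F change is an interval, so only the factor 5/9 applies: +69 × 5/9 = +38.3333°C.
Final Celsius temperature: 280.8000 + 38.3333 = 319.1333°C.
In Rankine: 319.1333 × 1.8 + 491.67 = 1066.11°R.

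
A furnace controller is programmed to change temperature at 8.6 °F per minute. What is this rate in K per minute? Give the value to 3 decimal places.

4.778 K/minute

Since only a temperature interval is involved, the additive offset between the scales drops out.
A change of 1°F is a change of 5/9 K, so 8.6 × 5/9 = 4.778.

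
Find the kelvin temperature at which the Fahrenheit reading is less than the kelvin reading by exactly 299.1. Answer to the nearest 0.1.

Let K be the kelvin reading. The Fahrenheit reading is F = 1.8·K - 459.67.
Require F - K = -299.1: (0.8)·K - 459.67 = -299.1.
K = (-299.1 + 459.67) / (0.8) = 200.7.

200.7 K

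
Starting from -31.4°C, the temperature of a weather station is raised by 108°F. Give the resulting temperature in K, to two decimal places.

The 108°F change is an interval, so only the factor 5/9 applies: +108 × 5/9 = +60.0000°C.
Final Celsius temperature: -31.4000 + 60.0000 = 28.6000°C.
In kelvin: 28.6000 + 273.15 = 301.75 K.

301.75 K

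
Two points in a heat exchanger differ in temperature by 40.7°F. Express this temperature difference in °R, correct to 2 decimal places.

Fahrenheit and Rankine degrees are the same size, so the interval is unchanged: 40.70.

40.70°R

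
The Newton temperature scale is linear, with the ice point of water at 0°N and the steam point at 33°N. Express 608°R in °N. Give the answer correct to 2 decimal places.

21.33°N

First in Celsius: (608 - 491.67) × 5/9 = 64.6278°C.
Linearly onto the Newton scale: 0 + (64.6278 / 100) × (33 - 0) = 21.33°N.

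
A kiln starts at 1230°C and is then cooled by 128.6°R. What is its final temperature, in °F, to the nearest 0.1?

2117.4°F

The 128.6°R change is an interval, so only the factor 5/9 applies: -128.6 × 5/9 = -71.4444°C.
Final Celsius temperature: 1230.0000 - 71.4444 = 1158.5556°C.
In Fahrenheit: 1158.5556 × 1.8 + 32 = 2117.4°F.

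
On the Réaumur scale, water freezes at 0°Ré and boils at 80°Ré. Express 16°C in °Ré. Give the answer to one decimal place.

Linearly onto the Réaumur scale: 0 + (16.0000 / 100) × (80 - 0) = 12.8°Ré.

12.8°Ré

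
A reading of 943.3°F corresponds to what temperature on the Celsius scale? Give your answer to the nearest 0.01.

In Celsius: (943.3 - 32) × 5/9 = 506.2778°C.

506.28°C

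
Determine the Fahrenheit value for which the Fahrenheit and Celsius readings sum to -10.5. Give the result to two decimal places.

Let F be the Fahrenheit reading. The Celsius reading is C = 5/9·F - 17.7778.
Require F + C = -10.5: (14/9)·F - 17.7778 = -10.5.
F = (-10.5 + 17.7778) / (14/9) = 4.68.

4.68°F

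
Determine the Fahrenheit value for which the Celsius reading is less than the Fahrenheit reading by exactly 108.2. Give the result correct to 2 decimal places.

203.45°F

Let F be the Fahrenheit reading. The Celsius reading is C = 5/9·F - 17.7778.
Require C - F = -108.2: (-4/9)·F - 17.7778 = -108.2.
F = (-108.2 + 17.7778) / (-4/9) = 203.45.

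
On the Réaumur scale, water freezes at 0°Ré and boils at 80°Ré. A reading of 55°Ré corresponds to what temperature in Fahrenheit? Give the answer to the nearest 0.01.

155.75°F

Linear interpolation between the fixed points: C = (55 - 0) × 100 / (80 - 0) = 68.7500°C.
Then 68.7500 × 1.8 + 32 = 155.75°F.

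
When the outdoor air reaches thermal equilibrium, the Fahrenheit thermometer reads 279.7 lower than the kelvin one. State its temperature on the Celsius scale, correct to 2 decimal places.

Let x be the kelvin reading; then the Fahrenheit reading is 1.8·x - 459.67.
(1.8·x - 459.67) - x = -279.7  ⇒  (0.8)·x = 179.97  ⇒  x = 224.9625 K.
In Celsius: 224.9625 - 273.15 = -48.19°C.

-48.19°C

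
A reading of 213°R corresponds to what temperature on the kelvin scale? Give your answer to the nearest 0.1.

118.3 K

In Celsius: (213 - 491.67) × 5/9 = -154.8167°C.
In kelvin: -154.8167 + 273.15 = 118.3 K.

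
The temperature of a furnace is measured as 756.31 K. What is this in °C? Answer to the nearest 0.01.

In Celsius: 756.31 - 273.15 = 483.1600°C.

483.16°C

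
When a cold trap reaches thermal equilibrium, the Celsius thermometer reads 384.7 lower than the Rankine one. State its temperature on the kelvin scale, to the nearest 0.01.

139.44 K

Let x be the Rankine reading; then the Celsius reading is 5/9·x - 273.15.
(5/9·x - 273.15) - x = -384.7  ⇒  (-4/9)·x = -111.55  ⇒  x = 250.9875°R.
In Celsius: (250.9875 - 491.67) × 5/9 = -133.7125°C.
In kelvin: -133.7125 + 273.15 = 139.44 K.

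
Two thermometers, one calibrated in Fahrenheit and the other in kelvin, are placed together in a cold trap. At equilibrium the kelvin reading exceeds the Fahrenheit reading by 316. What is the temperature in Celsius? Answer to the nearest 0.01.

-93.56°C

Let x be the Fahrenheit reading; then the kelvin reading is 5/9·x + 255.372.
(5/9·x + 255.372) - x = 316  ⇒  (-4/9)·x = 60.6278  ⇒  x = -136.4125°F.
In Celsius: (-136.4125 - 32) × 5/9 = -93.56°C.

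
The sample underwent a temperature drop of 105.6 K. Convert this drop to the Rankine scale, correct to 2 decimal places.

190.08°R

Only the scale ratio 1.8 matters for a change in temperature.
105.6 × 1.8 = 190.08.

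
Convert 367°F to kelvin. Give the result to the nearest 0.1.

459.3 K

In Celsius: (367 - 32) × 5/9 = 186.1111°C.
In kelvin: 186.1111 + 273.15 = 459.3 K.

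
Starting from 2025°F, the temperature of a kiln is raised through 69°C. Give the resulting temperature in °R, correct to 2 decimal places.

2608.87°R

Initial temperature in Celsius: (2025 - 32) × 5/9 = 1107.2222°C.
Final Celsius temperature: 1107.2222 + 69.0000 = 1176.2222°C.
In Rankine: 1176.2222 × 1.8 + 491.67 = 2608.87°R.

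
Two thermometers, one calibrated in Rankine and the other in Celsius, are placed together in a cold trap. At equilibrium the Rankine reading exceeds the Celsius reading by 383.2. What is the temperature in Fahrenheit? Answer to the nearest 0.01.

Let x be the Rankine reading; then the Celsius reading is 5/9·x - 273.15.
(5/9·x - 273.15) - x = -383.2  ⇒  (-4/9)·x = -110.05  ⇒  x = 247.6125°R.
In Celsius: (247.6125 - 491.67) × 5/9 = -135.5875°C.
In Fahrenheit: -135.5875 × 1.8 + 32 = -212.06°F.

-212.06°F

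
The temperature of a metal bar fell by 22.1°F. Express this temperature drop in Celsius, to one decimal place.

For a temperature interval the offset drops out; only the factor 5/9 applies.
22.1 × 5/9 = 12.3.

12.3°C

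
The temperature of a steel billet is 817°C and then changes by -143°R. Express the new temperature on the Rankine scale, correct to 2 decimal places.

1819.27°R

The 143°R change is an interval, so only the factor 5/9 applies: -143 × 5/9 = -79.4444°C.
Final Celsius temperature: 817.0000 - 79.4444 = 737.5556°C.
In Rankine: 737.5556 × 1.8 + 491.67 = 1819.27°R.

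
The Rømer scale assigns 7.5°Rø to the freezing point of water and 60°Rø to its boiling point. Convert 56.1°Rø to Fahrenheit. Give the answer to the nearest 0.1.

198.6°F

Linear interpolation between the fixed points: C = (56.1 - 7.5) × 100 / (60 - 7.5) = 92.5714°C.
Then 92.5714 × 1.8 + 32 = 198.6°F.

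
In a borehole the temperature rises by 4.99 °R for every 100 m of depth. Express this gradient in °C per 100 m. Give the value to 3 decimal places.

2.772 °C/100 m

The quantity depends on a temperature interval, so only the ratio of degree sizes applies; the offset between the scales is irrelevant.
A change of 1°R is a change of 5/9°C, so 4.99 × 5/9 = 2.772.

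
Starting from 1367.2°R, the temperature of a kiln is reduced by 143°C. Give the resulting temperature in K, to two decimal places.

Initial temperature in Celsius: (1367.2 - 491.67) × 5/9 = 486.4056°C.
Final Celsius temperature: 486.4056 - 143.0000 = 343.4056°C.
In kelvin: 343.4056 + 273.15 = 616.56 K.

616.56 K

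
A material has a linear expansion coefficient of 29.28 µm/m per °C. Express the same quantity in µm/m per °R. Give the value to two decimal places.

Since only a temperature interval is involved, the additive offset between the scales drops out.
A change of 1°R is a change of 5/9°C, so per °R the value is 29.28 × 5/9 = 16.27.

16.27 µm/m per °R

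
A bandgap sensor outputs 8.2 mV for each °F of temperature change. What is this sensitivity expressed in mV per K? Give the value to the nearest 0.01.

Since only a temperature interval is involved, the additive offset between the scales drops out.
A change of 1 K is a change of 1.8°F, so per K the value is 8.2 × 1.8 = 14.76.

14.76 mV per K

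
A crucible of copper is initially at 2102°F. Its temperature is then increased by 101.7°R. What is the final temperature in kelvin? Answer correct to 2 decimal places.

1479.65 K

Initial temperature in Celsius: (2102 - 32) × 5/9 = 1150.0000°C.
The 101.7°R change is an interval, so only the factor 5/9 applies: +101.7 × 5/9 = +56.5000°C.
Final Celsius temperature: 1150.0000 + 56.5000 = 1206.5000°C.
In kelvin: 1206.5000 + 273.15 = 1479.65 K.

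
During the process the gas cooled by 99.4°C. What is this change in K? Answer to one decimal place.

99.4 K

Celsius and kelvin degrees are the same size, so the interval is unchanged: 99.4.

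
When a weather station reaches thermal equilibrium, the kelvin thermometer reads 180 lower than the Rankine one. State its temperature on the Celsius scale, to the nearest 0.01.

Let x be the Rankine reading; then the kelvin reading is 5/9·x.
(5/9·x) - x = -180  ⇒  (-4/9)·x = -180  ⇒  x = 405.0000°R.
In Celsius: (405 - 491.67) × 5/9 = -48.15°C.

-48.15°C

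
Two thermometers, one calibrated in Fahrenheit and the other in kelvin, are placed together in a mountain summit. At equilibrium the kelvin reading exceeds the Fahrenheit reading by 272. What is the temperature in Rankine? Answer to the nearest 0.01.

Let x be the Fahrenheit reading; then the kelvin reading is 5/9·x + 255.372.
(5/9·x + 255.372) - x = 272  ⇒  (-4/9)·x = 16.6278  ⇒  x = -37.4125°F.
In Celsius: (-37.4125 - 32) × 5/9 = -38.5625°C.
In Rankine: -38.5625 × 1.8 + 491.67 = 422.26°R.

422.26°R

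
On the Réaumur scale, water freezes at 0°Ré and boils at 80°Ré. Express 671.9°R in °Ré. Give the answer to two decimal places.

80.10°Ré

First in Celsius: (671.9 - 491.67) × 5/9 = 100.1278°C.
Linearly onto the Réaumur scale: 0 + (100.1278 / 100) × (80 - 0) = 80.10°Ré.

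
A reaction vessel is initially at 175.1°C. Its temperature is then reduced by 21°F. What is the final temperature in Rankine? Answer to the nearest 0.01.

The 21°F change is an interval, so only the factor 5/9 applies: -21 × 5/9 = -11.6667°C.
Final Celsius temperature: 175.1000 - 11.6667 = 163.4333°C.
In Rankine: 163.4333 × 1.8 + 491.67 = 785.85°R.

785.85°R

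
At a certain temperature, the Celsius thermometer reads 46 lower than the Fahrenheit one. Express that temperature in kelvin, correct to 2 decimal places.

290.65 K

Let x be the Fahrenheit reading; then the Celsius reading is 5/9·x - 17.7778.
(5/9·x - 17.7778) - x = -46  ⇒  (-4/9)·x = -28.2222  ⇒  x = 63.5000°F.
In Celsius: (63.5 - 32) × 5/9 = 17.5000°C.
In kelvin: 17.5000 + 273.15 = 290.65 K.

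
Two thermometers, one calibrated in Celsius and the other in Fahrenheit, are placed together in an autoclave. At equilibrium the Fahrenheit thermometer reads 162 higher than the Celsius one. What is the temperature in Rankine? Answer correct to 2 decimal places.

784.17°R

Let x be the Celsius reading; then the Fahrenheit reading is 1.8·x + 32.
(1.8·x + 32) - x = 162  ⇒  (0.8)·x = 130  ⇒  x = 162.5000°C.
In Rankine: 162.5000 × 1.8 + 491.67 = 784.17°R.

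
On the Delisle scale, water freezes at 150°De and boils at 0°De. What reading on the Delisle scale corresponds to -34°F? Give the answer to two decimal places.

205.00°De

First in Celsius: (-34 - 32) × 5/9 = -36.6667°C.
Linearly onto the Delisle scale: 150 + (-36.6667 / 100) × (0 - 150) = 205.00°De.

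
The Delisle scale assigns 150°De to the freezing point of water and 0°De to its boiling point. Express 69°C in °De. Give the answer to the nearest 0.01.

46.50°De

Linearly onto the Delisle scale: 150 + (69.0000 / 100) × (0 - 150) = 46.50°De.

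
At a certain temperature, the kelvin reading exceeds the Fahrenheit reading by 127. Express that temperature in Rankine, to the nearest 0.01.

748.51°R

Let x be the Fahrenheit reading; then the kelvin reading is 5/9·x + 255.372.
(5/9·x + 255.372) - x = 127  ⇒  (-4/9)·x = -128.372  ⇒  x = 288.8375°F.
In Celsius: (288.8375 - 32) × 5/9 = 142.6875°C.
In Rankine: 142.6875 × 1.8 + 491.67 = 748.51°R.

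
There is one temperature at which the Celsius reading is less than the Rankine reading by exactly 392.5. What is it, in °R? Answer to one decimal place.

Let R be the Rankine reading. The Celsius reading is C = 5/9·R - 273.15.
Require C - R = -392.5: (-4/9)·R - 273.15 = -392.5.
R = (-392.5 + 273.15) / (-4/9) = 268.5.

268.5°R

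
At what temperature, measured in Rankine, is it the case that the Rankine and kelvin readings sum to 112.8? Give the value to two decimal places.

Let R be the Rankine reading. The kelvin reading is K = 5/9·R.
Require R + K = 112.8: (14/9)·R = 112.8.
R = (112.8) / (14/9) = 72.51.

72.51°R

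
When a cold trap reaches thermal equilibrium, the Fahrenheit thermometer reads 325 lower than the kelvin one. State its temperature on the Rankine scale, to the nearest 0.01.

Let x be the kelvin reading; then the Fahrenheit reading is 1.8·x - 459.67.
(1.8·x - 459.67) - x = -325  ⇒  (0.8)·x = 134.67  ⇒  x = 168.3375 K.
In Celsius: 168.3375 - 273.15 = -104.8125°C.
In Rankine: -104.8125 × 1.8 + 491.67 = 303.01°R.

303.01°R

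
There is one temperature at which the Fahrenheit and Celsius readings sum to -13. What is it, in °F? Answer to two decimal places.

3.07°F

Let F be the Fahrenheit reading. The Celsius reading is C = 5/9·F - 17.7778.
Require F + C = -13: (14/9)·F - 17.7778 = -13.
F = (-13 + 17.7778) / (14/9) = 3.07.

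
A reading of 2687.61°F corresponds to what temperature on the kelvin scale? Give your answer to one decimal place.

In Celsius: (2687.61 - 32) × 5/9 = 1475.3389°C.
In kelvin: 1475.3389 + 273.15 = 1748.5 K.

1748.5 K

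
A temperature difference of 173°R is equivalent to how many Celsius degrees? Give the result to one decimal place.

96.1°C

An interval of 1°R corresponds to 5/9°C.
173 × 5/9 = 96.1.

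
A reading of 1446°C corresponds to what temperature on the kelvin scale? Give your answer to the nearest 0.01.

1719.15 K

In kelvin: 1446.0000 + 273.15 = 1719.15 K.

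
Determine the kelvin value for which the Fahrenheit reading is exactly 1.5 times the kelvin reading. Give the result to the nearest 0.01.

1532.23 K

Let K be the kelvin reading. The Fahrenheit reading is F = 1.8·K - 459.67.
Require F = 1.5·K: 1.8·K - 459.67 = 1.5·K.
(0.3)·K = 459.67  ⇒  K = 1532.23.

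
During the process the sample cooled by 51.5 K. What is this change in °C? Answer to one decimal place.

51.5°C

Kelvin and Celsius degrees are the same size, so the interval is unchanged: 51.5.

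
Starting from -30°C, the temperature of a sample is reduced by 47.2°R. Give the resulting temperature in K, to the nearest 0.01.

The 47.2°R change is an interval, so only the factor 5/9 applies: -47.2 × 5/9 = -26.2222°C.
Final Celsius temperature: -30.0000 - 26.2222 = -56.2222°C.
In kelvin: -56.2222 + 273.15 = 216.93 K.

216.93 K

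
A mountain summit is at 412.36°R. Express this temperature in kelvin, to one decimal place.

In Celsius: (412.36 - 491.67) × 5/9 = -44.0611°C.
In kelvin: -44.0611 + 273.15 = 229.1 K.

229.1 K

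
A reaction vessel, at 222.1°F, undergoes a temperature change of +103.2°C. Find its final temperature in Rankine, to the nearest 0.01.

Initial temperature in Celsius: (222.1 - 32) × 5/9 = 105.6111°C.
Final Celsius temperature: 105.6111 + 103.2000 = 208.8111°C.
In Rankine: 208.8111 × 1.8 + 491.67 = 867.53°R.

867.53°R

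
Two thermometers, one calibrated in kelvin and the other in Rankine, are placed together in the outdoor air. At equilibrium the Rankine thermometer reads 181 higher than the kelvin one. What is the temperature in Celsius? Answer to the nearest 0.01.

-46.90°C

Let x be the kelvin reading; then the Rankine reading is 1.8·x.
(1.8·x) - x = 181  ⇒  (0.8)·x = 181  ⇒  x = 226.2500 K.
In Celsius: 226.25 - 273.15 = -46.90°C.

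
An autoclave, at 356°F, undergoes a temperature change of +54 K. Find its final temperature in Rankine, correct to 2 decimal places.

912.87°R

Initial temperature in Celsius: (356 - 32) × 5/9 = 180.0000°C.
The 54 K change is an interval; Kelvin and Celsius degrees are the same size, so ΔC = +54°C.
Final Celsius temperature: 180.0000 + 54.0000 = 234.0000°C.
In Rankine: 234.0000 × 1.8 + 491.67 = 912.87°R.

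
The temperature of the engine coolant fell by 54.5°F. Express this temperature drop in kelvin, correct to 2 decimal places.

30.28 K

For a temperature interval the offset drops out; only the factor 5/9 applies.
54.5 × 5/9 = 30.28.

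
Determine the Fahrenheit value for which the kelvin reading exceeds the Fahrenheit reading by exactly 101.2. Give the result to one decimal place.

Let F be the Fahrenheit reading. The kelvin reading is K = 5/9·F + 255.372.
Require K - F = 101.2: (-4/9)·F + 255.372 = 101.2.
F = (101.2 - 255.372) / (-4/9) = 346.9.

346.9°F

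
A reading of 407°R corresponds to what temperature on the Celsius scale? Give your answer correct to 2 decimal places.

-47.04°C

In Celsius: (407 - 491.67) × 5/9 = -47.0389°C.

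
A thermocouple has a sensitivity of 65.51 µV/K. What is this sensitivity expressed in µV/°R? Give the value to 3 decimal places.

Since only a temperature interval is involved, the additive offset between the scales drops out.
A change of 1°R is a change of 5/9 K, so per °R the value is 65.51 × 5/9 = 36.394.

36.394 µV/°R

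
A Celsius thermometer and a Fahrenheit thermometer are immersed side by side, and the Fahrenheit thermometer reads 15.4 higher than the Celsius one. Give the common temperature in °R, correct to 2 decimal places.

Let x be the Celsius reading; then the Fahrenheit reading is 1.8·x + 32.
(1.8·x + 32) - x = 15.4  ⇒  (0.8)·x = -16.6  ⇒  x = -20.7500°C.
In Rankine: -20.7500 × 1.8 + 491.67 = 454.32°R.

454.32°R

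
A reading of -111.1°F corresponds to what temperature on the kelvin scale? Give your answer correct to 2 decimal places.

In Celsius: (-111.1 - 32) × 5/9 = -79.5000°C.
In kelvin: -79.5000 + 273.15 = 193.65 K.

193.65 K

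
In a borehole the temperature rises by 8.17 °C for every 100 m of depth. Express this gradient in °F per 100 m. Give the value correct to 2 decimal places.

The quantity depends on a temperature interval, so only the ratio of degree sizes applies; the offset between the scales is irrelevant.
A change of 1°C is a change of 1.8°F, so 8.17 × 1.8 = 14.71.

14.71 °F/100 m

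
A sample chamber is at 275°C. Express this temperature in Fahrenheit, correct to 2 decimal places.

527.00°F

In Fahrenheit: 275.0000 × 1.8 + 32 = 527.00°F.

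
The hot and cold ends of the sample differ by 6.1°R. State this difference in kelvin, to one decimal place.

An interval of 1°R corresponds to 5/9 K.
6.1 × 5/9 = 3.4.

3.4 K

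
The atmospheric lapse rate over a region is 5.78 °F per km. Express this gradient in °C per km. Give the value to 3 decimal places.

3.211 °C/km

Since only a temperature interval is involved, the additive offset between the scales drops out.
A change of 1°F is a change of 5/9°C, so 5.78 × 5/9 = 3.211.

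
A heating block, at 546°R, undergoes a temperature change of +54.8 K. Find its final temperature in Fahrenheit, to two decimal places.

184.97°F

Initial temperature in Celsius: (546 - 491.67) × 5/9 = 30.1833°C.
The 54.8 K change is an interval; Kelvin and Celsius degrees are the same size, so ΔC = +54.8°C.
Final Celsius temperature: 30.1833 + 54.8000 = 84.9833°C.
In Fahrenheit: 84.9833 × 1.8 + 32 = 184.97°F.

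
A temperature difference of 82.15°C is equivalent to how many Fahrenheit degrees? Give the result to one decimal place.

147.9°F

An interval of 1°C corresponds to 1.8°F.
82.15 × 1.8 = 147.9.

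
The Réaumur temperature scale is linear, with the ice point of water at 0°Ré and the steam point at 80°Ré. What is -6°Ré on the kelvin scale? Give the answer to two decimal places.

265.65 K

Linear interpolation between the fixed points: C = (-6 - 0) × 100 / (80 - 0) = -7.5000°C.
Then -7.5000 + 273.15 = 265.65 K.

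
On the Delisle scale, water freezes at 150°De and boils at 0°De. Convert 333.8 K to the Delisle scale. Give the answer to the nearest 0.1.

First in Celsius: 333.8 - 273.15 = 60.6500°C.
Linearly onto the Delisle scale: 150 + (60.6500 / 100) × (0 - 150) = 59.0°De.

59.0°De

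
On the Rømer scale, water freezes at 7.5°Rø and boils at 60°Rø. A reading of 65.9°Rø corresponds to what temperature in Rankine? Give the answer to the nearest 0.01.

691.90°R

Linear interpolation between the fixed points: C = (65.9 - 7.5) × 100 / (60 - 7.5) = 111.2381°C.
Then 111.2381 × 1.8 + 491.67 = 691.90°R.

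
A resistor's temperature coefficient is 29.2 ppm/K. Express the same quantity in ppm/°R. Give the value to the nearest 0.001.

16.222 ppm/°R

The quantity depends on a temperature interval, so only the ratio of degree sizes applies; the offset between the scales is irrelevant.
A change of 1°R is a change of 5/9 K, so per °R the value is 29.2 × 5/9 = 16.222.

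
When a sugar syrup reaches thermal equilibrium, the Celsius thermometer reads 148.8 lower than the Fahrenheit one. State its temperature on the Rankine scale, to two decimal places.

754.47°R

Let x be the Fahrenheit reading; then the Celsius reading is 5/9·x - 17.7778.
(5/9·x - 17.7778) - x = -148.8  ⇒  (-4/9)·x = -131.022  ⇒  x = 294.8000°F.
In Celsius: (294.8 - 32) × 5/9 = 146.0000°C.
In Rankine: 146.0000 × 1.8 + 491.67 = 754.47°R.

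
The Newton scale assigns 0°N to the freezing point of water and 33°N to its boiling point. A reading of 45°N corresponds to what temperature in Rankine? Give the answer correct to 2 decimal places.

737.12°R

Linear interpolation between the fixed points: C = (45 - 0) × 100 / (33 - 0) = 136.3636°C.
Then 136.3636 × 1.8 + 491.67 = 737.12°R.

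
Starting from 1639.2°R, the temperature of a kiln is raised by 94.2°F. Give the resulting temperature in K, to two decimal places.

963.00 K

Initial temperature in Celsius: (1639.2 - 491.67) × 5/9 = 637.5167°C.
The 94.2°F change is an interval, so only the factor 5/9 applies: +94.2 × 5/9 = +52.3333°C.
Final Celsius temperature: 637.5167 + 52.3333 = 689.8500°C.
In kelvin: 689.8500 + 273.15 = 963.00 K.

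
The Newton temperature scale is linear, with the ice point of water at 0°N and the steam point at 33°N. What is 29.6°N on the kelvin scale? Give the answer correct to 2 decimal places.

Linear interpolation between the fixed points: C = (29.6 - 0) × 100 / (33 - 0) = 89.6970°C.
Then 89.6970 + 273.15 = 362.85 K.

362.85 K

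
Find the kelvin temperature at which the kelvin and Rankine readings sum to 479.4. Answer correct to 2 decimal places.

Let K be the kelvin reading. The Rankine reading is R = 1.8·K.
Require K + R = 479.4: (2.8)·K = 479.4.
K = (479.4) / (2.8) = 171.21.

171.21 K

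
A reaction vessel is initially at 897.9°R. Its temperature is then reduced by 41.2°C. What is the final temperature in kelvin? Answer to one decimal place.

Initial temperature in Celsius: (897.9 - 491.67) × 5/9 = 225.6833°C.
Final Celsius temperature: 225.6833 - 41.2000 = 184.4833°C.
In kelvin: 184.4833 + 273.15 = 457.6 K.

457.6 K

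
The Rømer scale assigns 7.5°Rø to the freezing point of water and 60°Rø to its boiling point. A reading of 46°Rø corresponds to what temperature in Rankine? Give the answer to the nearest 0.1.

Linear interpolation between the fixed points: C = (46 - 7.5) × 100 / (60 - 7.5) = 73.3333°C.
Then 73.3333 × 1.8 + 491.67 = 623.7°R.

623.7°R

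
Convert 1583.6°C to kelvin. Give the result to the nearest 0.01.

In kelvin: 1583.6000 + 273.15 = 1856.75 K.

1856.75 K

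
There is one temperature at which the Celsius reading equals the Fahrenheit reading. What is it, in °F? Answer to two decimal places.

Let F be the Fahrenheit reading. The Celsius reading is C = 5/9·F - 17.7778.
Set C = F: 5/9·F - 17.7778 = F.
(-4/9)·F = 17.7778  ⇒  F = -40.00.

-40.00°F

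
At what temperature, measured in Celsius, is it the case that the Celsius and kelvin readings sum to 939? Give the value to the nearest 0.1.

Let C be the Celsius reading. The kelvin reading is K = 1·C + 273.15.
Require C + K = 939: (2)·C + 273.15 = 939.
C = (939 - 273.15) / (2) = 332.9.

332.9°C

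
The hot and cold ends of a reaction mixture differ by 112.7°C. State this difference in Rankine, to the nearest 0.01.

An interval of 1°C corresponds to 1.8°R.
112.7 × 1.8 = 202.86.

202.86°R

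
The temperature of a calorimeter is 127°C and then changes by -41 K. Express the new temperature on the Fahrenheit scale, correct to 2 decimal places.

186.80°F

The 41 K change is an interval; Kelvin and Celsius degrees are the same size, so ΔC = -41°C.
Final Celsius temperature: 127.0000 - 41.0000 = 86.0000°C.
In Fahrenheit: 86.0000 × 1.8 + 32 = 186.80°F.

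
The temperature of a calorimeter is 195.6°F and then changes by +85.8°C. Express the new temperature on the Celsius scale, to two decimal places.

176.69°C

Initial temperature in Celsius: (195.6 - 32) × 5/9 = 90.8889°C.
Final Celsius temperature: 90.8889 + 85.8000 = 176.6889°C.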